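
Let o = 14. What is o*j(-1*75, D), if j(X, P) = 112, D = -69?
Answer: 1568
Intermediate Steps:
o*j(-1*75, D) = 14*112 = 1568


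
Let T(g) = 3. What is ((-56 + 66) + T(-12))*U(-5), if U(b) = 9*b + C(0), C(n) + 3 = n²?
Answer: -624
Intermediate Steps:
C(n) = -3 + n²
U(b) = -3 + 9*b (U(b) = 9*b + (-3 + 0²) = 9*b + (-3 + 0) = 9*b - 3 = -3 + 9*b)
((-56 + 66) + T(-12))*U(-5) = ((-56 + 66) + 3)*(-3 + 9*(-5)) = (10 + 3)*(-3 - 45) = 13*(-48) = -624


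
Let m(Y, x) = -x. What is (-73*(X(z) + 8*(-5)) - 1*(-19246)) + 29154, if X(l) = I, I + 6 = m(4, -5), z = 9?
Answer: 51393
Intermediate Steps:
I = -1 (I = -6 - 1*(-5) = -6 + 5 = -1)
X(l) = -1
(-73*(X(z) + 8*(-5)) - 1*(-19246)) + 29154 = (-73*(-1 + 8*(-5)) - 1*(-19246)) + 29154 = (-73*(-1 - 40) + 19246) + 29154 = (-73*(-41) + 19246) + 29154 = (2993 + 19246) + 29154 = 22239 + 29154 = 51393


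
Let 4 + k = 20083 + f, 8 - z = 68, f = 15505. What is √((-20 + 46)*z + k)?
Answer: 2*√8506 ≈ 184.46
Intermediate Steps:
z = -60 (z = 8 - 1*68 = 8 - 68 = -60)
k = 35584 (k = -4 + (20083 + 15505) = -4 + 35588 = 35584)
√((-20 + 46)*z + k) = √((-20 + 46)*(-60) + 35584) = √(26*(-60) + 35584) = √(-1560 + 35584) = √34024 = 2*√8506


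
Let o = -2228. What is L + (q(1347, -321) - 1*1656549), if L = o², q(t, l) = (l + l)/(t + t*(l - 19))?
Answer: 503427988999/152211 ≈ 3.3074e+6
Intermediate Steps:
q(t, l) = 2*l/(t + t*(-19 + l)) (q(t, l) = (2*l)/(t + t*(-19 + l)) = 2*l/(t + t*(-19 + l)))
L = 4963984 (L = (-2228)² = 4963984)
L + (q(1347, -321) - 1*1656549) = 4963984 + (2*(-321)/(1347*(-18 - 321)) - 1*1656549) = 4963984 + (2*(-321)*(1/1347)/(-339) - 1656549) = 4963984 + (2*(-321)*(1/1347)*(-1/339) - 1656549) = 4963984 + (214/152211 - 1656549) = 4963984 - 252144979625/152211 = 503427988999/152211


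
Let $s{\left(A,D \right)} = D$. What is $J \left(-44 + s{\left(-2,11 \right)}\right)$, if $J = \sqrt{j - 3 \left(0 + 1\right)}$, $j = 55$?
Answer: $- 66 \sqrt{13} \approx -237.97$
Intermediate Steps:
$J = 2 \sqrt{13}$ ($J = \sqrt{55 - 3 \left(0 + 1\right)} = \sqrt{55 - 3} = \sqrt{52} = 2 \sqrt{13} \approx 7.2111$)
$J \left(-44 + s{\left(-2,11 \right)}\right) = 2 \sqrt{13} \left(-44 + 11\right) = 2 \sqrt{13} \left(-33\right) = - 66 \sqrt{13}$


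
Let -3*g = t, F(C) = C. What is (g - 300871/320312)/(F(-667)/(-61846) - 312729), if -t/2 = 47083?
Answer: -932687069566217/9292749397507356 ≈ -0.10037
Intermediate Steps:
t = -94166 (t = -2*47083 = -94166)
g = 94166/3 (g = -1/3*(-94166) = 94166/3 ≈ 31389.)
(g - 300871/320312)/(F(-667)/(-61846) - 312729) = (94166/3 - 300871/320312)/(-667/(-61846) - 312729) = (94166/3 - 300871*1/320312)/(-667*(-1/61846) - 312729) = (94166/3 - 300871/320312)/(667/61846 - 312729) = 30161597179/(960936*(-19341037067/61846)) = (30161597179/960936)*(-61846/19341037067) = -932687069566217/9292749397507356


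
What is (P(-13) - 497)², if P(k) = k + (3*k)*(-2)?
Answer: 186624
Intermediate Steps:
P(k) = -5*k (P(k) = k - 6*k = -5*k)
(P(-13) - 497)² = (-5*(-13) - 497)² = (65 - 497)² = (-432)² = 186624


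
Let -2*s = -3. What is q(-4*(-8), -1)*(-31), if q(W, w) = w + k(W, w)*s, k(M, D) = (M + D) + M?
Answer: -5797/2 ≈ -2898.5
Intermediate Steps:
s = 3/2 (s = -½*(-3) = 3/2 ≈ 1.5000)
k(M, D) = D + 2*M (k(M, D) = (D + M) + M = D + 2*M)
q(W, w) = 3*W + 5*w/2 (q(W, w) = w + (w + 2*W)*(3/2) = w + (3*W + 3*w/2) = 3*W + 5*w/2)
q(-4*(-8), -1)*(-31) = (3*(-4*(-8)) + (5/2)*(-1))*(-31) = (3*32 - 5/2)*(-31) = (96 - 5/2)*(-31) = (187/2)*(-31) = -5797/2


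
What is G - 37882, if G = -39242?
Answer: -77124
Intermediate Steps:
G - 37882 = -39242 - 37882 = -77124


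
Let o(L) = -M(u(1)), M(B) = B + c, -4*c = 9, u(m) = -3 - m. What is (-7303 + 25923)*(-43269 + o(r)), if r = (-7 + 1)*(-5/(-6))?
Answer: -805552405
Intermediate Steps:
c = -9/4 (c = -1/4*9 = -9/4 ≈ -2.2500)
r = -5 (r = -(-30)*(-1)/6 = -6*5/6 = -5)
M(B) = -9/4 + B (M(B) = B - 9/4 = -9/4 + B)
o(L) = 25/4 (o(L) = -(-9/4 + (-3 - 1*1)) = -(-9/4 + (-3 - 1)) = -(-9/4 - 4) = -1*(-25/4) = 25/4)
(-7303 + 25923)*(-43269 + o(r)) = (-7303 + 25923)*(-43269 + 25/4) = 18620*(-173051/4) = -805552405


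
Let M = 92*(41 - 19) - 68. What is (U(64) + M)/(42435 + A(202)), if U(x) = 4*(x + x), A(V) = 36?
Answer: 2468/42471 ≈ 0.058110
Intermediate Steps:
M = 1956 (M = 92*22 - 68 = 2024 - 68 = 1956)
U(x) = 8*x (U(x) = 4*(2*x) = 8*x)
(U(64) + M)/(42435 + A(202)) = (8*64 + 1956)/(42435 + 36) = (512 + 1956)/42471 = 2468*(1/42471) = 2468/42471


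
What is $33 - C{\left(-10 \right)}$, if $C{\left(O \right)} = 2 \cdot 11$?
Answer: $11$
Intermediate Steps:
$C{\left(O \right)} = 22$
$33 - C{\left(-10 \right)} = 33 - 22 = 11$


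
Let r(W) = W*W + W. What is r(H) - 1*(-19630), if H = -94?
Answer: 28372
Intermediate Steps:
r(W) = W + W**2 (r(W) = W**2 + W = W + W**2)
r(H) - 1*(-19630) = -94*(1 - 94) - 1*(-19630) = -94*(-93) + 19630 = 8742 + 19630 = 28372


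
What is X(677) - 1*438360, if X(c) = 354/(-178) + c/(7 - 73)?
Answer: -2574998575/5874 ≈ -4.3837e+5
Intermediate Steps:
X(c) = -177/89 - c/66 (X(c) = 354*(-1/178) + c/(-66) = -177/89 + c*(-1/66) = -177/89 - c/66)
X(677) - 1*438360 = (-177/89 - 1/66*677) - 1*438360 = (-177/89 - 677/66) - 438360 = -71935/5874 - 438360 = -2574998575/5874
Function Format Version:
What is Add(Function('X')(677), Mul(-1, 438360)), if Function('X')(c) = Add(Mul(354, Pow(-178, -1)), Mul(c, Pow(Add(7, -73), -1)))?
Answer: Rational(-2574998575, 5874) ≈ -4.3837e+5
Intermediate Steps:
Function('X')(c) = Add(Rational(-177, 89), Mul(Rational(-1, 66), c)) (Function('X')(c) = Add(Mul(354, Rational(-1, 178)), Mul(c, Pow(-66, -1))) = Add(Rational(-177, 89), Mul(c, Rational(-1, 66))) = Add(Rational(-177, 89), Mul(Rational(-1, 66), c)))
Add(Function('X')(677), Mul(-1, 438360)) = Add(Add(Rational(-177, 89), Mul(Rational(-1, 66), 677)), Mul(-1, 438360)) = Add(Add(Rational(-177, 89), Rational(-677, 66)), -438360) = Add(Rational(-71935, 5874), -438360) = Rational(-2574998575, 5874)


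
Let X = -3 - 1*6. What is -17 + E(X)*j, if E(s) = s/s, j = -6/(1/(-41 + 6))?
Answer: 193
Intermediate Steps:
j = 210 (j = -6/(1/(-35)) = -6/(-1/35) = -6*(-35) = 210)
X = -9 (X = -3 - 6 = -9)
E(s) = 1
-17 + E(X)*j = -17 + 1*210 = -17 + 210 = 193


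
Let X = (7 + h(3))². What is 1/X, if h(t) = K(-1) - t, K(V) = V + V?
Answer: ¼ ≈ 0.25000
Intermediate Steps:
K(V) = 2*V
h(t) = -2 - t (h(t) = 2*(-1) - t = -2 - t)
X = 4 (X = (7 + (-2 - 1*3))² = (7 + (-2 - 3))² = (7 - 5)² = 2² = 4)
1/X = 1/4 = ¼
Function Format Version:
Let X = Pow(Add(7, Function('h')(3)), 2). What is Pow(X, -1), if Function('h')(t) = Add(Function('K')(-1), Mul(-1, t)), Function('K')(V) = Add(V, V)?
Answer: Rational(1, 4) ≈ 0.25000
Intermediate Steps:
Function('K')(V) = Mul(2, V)
Function('h')(t) = Add(-2, Mul(-1, t)) (Function('h')(t) = Add(Mul(2, -1), Mul(-1, t)) = Add(-2, Mul(-1, t)))
X = 4 (X = Pow(Add(7, Add(-2, Mul(-1, 3))), 2) = Pow(Add(7, Add(-2, -3)), 2) = Pow(Add(7, -5), 2) = Pow(2, 2) = 4)
Pow(X, -1) = Pow(4, -1) = Rational(1, 4)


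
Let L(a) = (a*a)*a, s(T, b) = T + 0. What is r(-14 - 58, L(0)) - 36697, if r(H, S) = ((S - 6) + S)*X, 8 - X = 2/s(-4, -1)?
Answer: -36748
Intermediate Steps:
s(T, b) = T
X = 17/2 (X = 8 - 2/(-4) = 8 - 2*(-1)/4 = 8 - 1*(-1/2) = 8 + 1/2 = 17/2 ≈ 8.5000)
L(a) = a**3 (L(a) = a**2*a = a**3)
r(H, S) = -51 + 17*S (r(H, S) = ((S - 6) + S)*(17/2) = ((-6 + S) + S)*(17/2) = (-6 + 2*S)*(17/2) = -51 + 17*S)
r(-14 - 58, L(0)) - 36697 = (-51 + 17*0**3) - 36697 = (-51 + 17*0) - 36697 = (-51 + 0) - 36697 = -51 - 36697 = -36748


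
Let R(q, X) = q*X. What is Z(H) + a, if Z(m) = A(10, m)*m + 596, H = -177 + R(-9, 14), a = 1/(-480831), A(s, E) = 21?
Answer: -2772952378/480831 ≈ -5767.0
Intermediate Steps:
R(q, X) = X*q
a = -1/480831 ≈ -2.0797e-6
H = -303 (H = -177 + 14*(-9) = -177 - 126 = -303)
Z(m) = 596 + 21*m (Z(m) = 21*m + 596 = 596 + 21*m)
Z(H) + a = (596 + 21*(-303)) - 1/480831 = (596 - 6363) - 1/480831 = -5767 - 1/480831 = -2772952378/480831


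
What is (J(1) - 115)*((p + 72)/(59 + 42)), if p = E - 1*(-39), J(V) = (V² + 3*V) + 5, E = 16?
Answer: -13462/101 ≈ -133.29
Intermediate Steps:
J(V) = 5 + V² + 3*V
p = 55 (p = 16 - 1*(-39) = 16 + 39 = 55)
(J(1) - 115)*((p + 72)/(59 + 42)) = ((5 + 1² + 3*1) - 115)*((55 + 72)/(59 + 42)) = ((5 + 1 + 3) - 115)*(127/101) = (9 - 115)*(127*(1/101)) = -106*127/101 = -13462/101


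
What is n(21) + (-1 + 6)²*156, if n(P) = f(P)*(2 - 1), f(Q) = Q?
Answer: 3921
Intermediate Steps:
n(P) = P (n(P) = P*(2 - 1) = P*1 = P)
n(21) + (-1 + 6)²*156 = 21 + (-1 + 6)²*156 = 21 + 5²*156 = 21 + 25*156 = 21 + 3900 = 3921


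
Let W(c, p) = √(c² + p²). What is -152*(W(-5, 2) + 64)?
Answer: -9728 - 152*√29 ≈ -10547.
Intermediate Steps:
-152*(W(-5, 2) + 64) = -152*(√((-5)² + 2²) + 64) = -152*(√(25 + 4) + 64) = -152*(√29 + 64) = -152*(64 + √29) = -9728 - 152*√29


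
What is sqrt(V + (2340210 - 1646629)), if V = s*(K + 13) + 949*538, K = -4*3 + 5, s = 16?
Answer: sqrt(1204239) ≈ 1097.4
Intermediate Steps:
K = -7 (K = -12 + 5 = -7)
V = 510658 (V = 16*(-7 + 13) + 949*538 = 16*6 + 510562 = 96 + 510562 = 510658)
sqrt(V + (2340210 - 1646629)) = sqrt(510658 + (2340210 - 1646629)) = sqrt(510658 + 693581) = sqrt(1204239)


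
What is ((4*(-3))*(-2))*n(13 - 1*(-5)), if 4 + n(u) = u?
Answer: 336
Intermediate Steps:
n(u) = -4 + u
((4*(-3))*(-2))*n(13 - 1*(-5)) = ((4*(-3))*(-2))*(-4 + (13 - 1*(-5))) = (-12*(-2))*(-4 + (13 + 5)) = 24*(-4 + 18) = 24*14 = 336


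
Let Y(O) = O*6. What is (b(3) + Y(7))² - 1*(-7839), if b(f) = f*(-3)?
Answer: 8928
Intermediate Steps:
b(f) = -3*f
Y(O) = 6*O
(b(3) + Y(7))² - 1*(-7839) = (-3*3 + 6*7)² - 1*(-7839) = (-9 + 42)² + 7839 = 33² + 7839 = 1089 + 7839 = 8928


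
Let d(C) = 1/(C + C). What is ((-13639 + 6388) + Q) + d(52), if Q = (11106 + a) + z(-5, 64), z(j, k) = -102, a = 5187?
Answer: 929761/104 ≈ 8940.0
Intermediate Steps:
d(C) = 1/(2*C)
Q = 16191 (Q = (11106 + 5187) - 102 = 16293 - 102 = 16191)
((-13639 + 6388) + Q) + d(52) = ((-13639 + 6388) + 16191) + (½)/52 = (-7251 + 16191) + (½)*(1/52) = 8940 + 1/104 = 929761/104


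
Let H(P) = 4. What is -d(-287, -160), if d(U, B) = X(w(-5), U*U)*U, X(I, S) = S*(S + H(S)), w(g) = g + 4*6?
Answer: 1947289729819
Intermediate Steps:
w(g) = 24 + g (w(g) = g + 24 = 24 + g)
X(I, S) = S*(4 + S) (X(I, S) = S*(S + 4) = S*(4 + S))
d(U, B) = U**3*(4 + U**2) (d(U, B) = ((U*U)*(4 + U*U))*U = (U**2*(4 + U**2))*U = U**3*(4 + U**2))
-d(-287, -160) = -(-287)**3*(4 + (-287)**2) = -(-23639903)*(4 + 82369) = -(-23639903)*82373 = -1*(-1947289729819) = 1947289729819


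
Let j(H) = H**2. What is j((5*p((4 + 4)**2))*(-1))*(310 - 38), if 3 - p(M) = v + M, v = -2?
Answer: 23670800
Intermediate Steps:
p(M) = 5 - M (p(M) = 3 - (-2 + M) = 3 + (2 - M) = 5 - M)
j((5*p((4 + 4)**2))*(-1))*(310 - 38) = ((5*(5 - (4 + 4)**2))*(-1))**2*(310 - 38) = ((5*(5 - 1*8**2))*(-1))**2*272 = ((5*(5 - 1*64))*(-1))**2*272 = ((5*(5 - 64))*(-1))**2*272 = ((5*(-59))*(-1))**2*272 = (-295*(-1))**2*272 = 295**2*272 = 87025*272 = 23670800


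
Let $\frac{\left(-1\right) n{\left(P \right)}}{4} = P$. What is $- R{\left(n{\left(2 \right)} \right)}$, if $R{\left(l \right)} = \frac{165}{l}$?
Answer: $\frac{165}{8} \approx 20.625$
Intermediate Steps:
$n{\left(P \right)} = - 4 P$
$- R{\left(n{\left(2 \right)} \right)} = - \frac{165}{\left(-4\right) 2} = - \frac{165}{-8} = - \frac{165 \left(-1\right)}{8} = \left(-1\right) \left(- \frac{165}{8}\right) = \frac{165}{8}$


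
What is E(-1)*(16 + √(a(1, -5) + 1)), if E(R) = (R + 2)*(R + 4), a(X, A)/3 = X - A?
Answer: 48 + 3*√19 ≈ 61.077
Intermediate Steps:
a(X, A) = -3*A + 3*X (a(X, A) = 3*(X - A) = -3*A + 3*X)
E(R) = (2 + R)*(4 + R)
E(-1)*(16 + √(a(1, -5) + 1)) = (8 + (-1)² + 6*(-1))*(16 + √((-3*(-5) + 3*1) + 1)) = (8 + 1 - 6)*(16 + √((15 + 3) + 1)) = 3*(16 + √(18 + 1)) = 3*(16 + √19) = 48 + 3*√19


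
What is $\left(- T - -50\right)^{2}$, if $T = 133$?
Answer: $6889$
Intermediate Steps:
$\left(- T - -50\right)^{2} = \left(\left(-1\right) 133 - -50\right)^{2} = \left(-133 + \left(-10 + 60\right)\right)^{2} = \left(-133 + 50\right)^{2} = \left(-83\right)^{2} = 6889$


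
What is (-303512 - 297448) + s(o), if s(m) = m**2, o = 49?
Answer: -598559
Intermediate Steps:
(-303512 - 297448) + s(o) = (-303512 - 297448) + 49**2 = -600960 + 2401 = -598559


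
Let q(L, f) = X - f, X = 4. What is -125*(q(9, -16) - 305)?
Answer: 35625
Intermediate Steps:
q(L, f) = 4 - f
-125*(q(9, -16) - 305) = -125*((4 - 1*(-16)) - 305) = -125*((4 + 16) - 305) = -125*(20 - 305) = -125*(-285) = 35625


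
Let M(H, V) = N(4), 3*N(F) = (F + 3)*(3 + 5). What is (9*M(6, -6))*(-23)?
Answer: -3864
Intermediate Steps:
N(F) = 8 + 8*F/3 (N(F) = ((F + 3)*(3 + 5))/3 = ((3 + F)*8)/3 = (24 + 8*F)/3 = 8 + 8*F/3)
M(H, V) = 56/3 (M(H, V) = 8 + (8/3)*4 = 8 + 32/3 = 56/3)
(9*M(6, -6))*(-23) = (9*(56/3))*(-23) = 168*(-23) = -3864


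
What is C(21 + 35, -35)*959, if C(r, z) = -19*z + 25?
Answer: 661710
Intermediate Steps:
C(r, z) = 25 - 19*z
C(21 + 35, -35)*959 = (25 - 19*(-35))*959 = (25 + 665)*959 = 690*959 = 661710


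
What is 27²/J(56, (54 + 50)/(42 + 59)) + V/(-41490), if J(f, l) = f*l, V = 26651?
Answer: 1449825893/120818880 ≈ 12.000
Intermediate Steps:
27²/J(56, (54 + 50)/(42 + 59)) + V/(-41490) = 27²/((56*((54 + 50)/(42 + 59)))) + 26651/(-41490) = 729/((56*(104/101))) + 26651*(-1/41490) = 729/((56*(104*(1/101)))) - 26651/41490 = 729/((56*(104/101))) - 26651/41490 = 729/(5824/101) - 26651/41490 = 729*(101/5824) - 26651/41490 = 73629/5824 - 26651/41490 = 1449825893/120818880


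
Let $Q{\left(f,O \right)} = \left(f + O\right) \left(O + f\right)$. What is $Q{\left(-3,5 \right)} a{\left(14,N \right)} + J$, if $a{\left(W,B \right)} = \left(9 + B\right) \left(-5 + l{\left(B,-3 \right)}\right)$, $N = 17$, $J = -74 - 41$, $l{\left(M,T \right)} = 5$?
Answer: $-115$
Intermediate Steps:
$Q{\left(f,O \right)} = \left(O + f\right)^{2}$ ($Q{\left(f,O \right)} = \left(O + f\right) \left(O + f\right) = \left(O + f\right)^{2}$)
$J = -115$ ($J = -74 - 41 = -115$)
$a{\left(W,B \right)} = 0$ ($a{\left(W,B \right)} = \left(9 + B\right) \left(-5 + 5\right) = \left(9 + B\right) 0 = 0$)
$Q{\left(-3,5 \right)} a{\left(14,N \right)} + J = \left(5 - 3\right)^{2} \cdot 0 - 115 = 2^{2} \cdot 0 - 115 = 4 \cdot 0 - 115 = 0 - 115 = -115$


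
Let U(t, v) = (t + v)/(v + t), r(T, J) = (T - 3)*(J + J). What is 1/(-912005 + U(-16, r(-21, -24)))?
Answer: -1/912004 ≈ -1.0965e-6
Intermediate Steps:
r(T, J) = 2*J*(-3 + T) (r(T, J) = (-3 + T)*(2*J) = 2*J*(-3 + T))
U(t, v) = 1 (U(t, v) = (t + v)/(t + v) = 1)
1/(-912005 + U(-16, r(-21, -24))) = 1/(-912005 + 1) = 1/(-912004) = -1/912004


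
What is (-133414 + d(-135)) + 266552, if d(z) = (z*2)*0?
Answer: 133138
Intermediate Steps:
d(z) = 0 (d(z) = (2*z)*0 = 0)
(-133414 + d(-135)) + 266552 = (-133414 + 0) + 266552 = -133414 + 266552 = 133138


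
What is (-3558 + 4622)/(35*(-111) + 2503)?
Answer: -532/691 ≈ -0.76990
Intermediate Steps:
(-3558 + 4622)/(35*(-111) + 2503) = 1064/(-3885 + 2503) = 1064/(-1382) = 1064*(-1/1382) = -532/691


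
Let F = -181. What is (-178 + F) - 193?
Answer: -552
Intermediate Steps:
(-178 + F) - 193 = (-178 - 181) - 193 = -359 - 193 = -552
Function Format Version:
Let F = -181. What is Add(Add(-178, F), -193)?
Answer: -552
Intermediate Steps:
Add(Add(-178, F), -193) = Add(Add(-178, -181), -193) = Add(-359, -193) = -552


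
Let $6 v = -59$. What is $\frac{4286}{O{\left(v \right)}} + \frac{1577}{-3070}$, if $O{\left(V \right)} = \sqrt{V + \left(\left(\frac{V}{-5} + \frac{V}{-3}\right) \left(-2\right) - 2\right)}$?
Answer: $- \frac{1577}{3070} - \frac{12858 i \sqrt{410}}{287} \approx -0.51368 - 907.16 i$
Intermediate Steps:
$v = - \frac{59}{6}$ ($v = \frac{1}{6} \left(-59\right) = - \frac{59}{6} \approx -9.8333$)
$O{\left(V \right)} = \sqrt{-2 + \frac{31 V}{15}}$ ($O{\left(V \right)} = \sqrt{V + \left(\left(V \left(- \frac{1}{5}\right) + V \left(- \frac{1}{3}\right)\right) \left(-2\right) - 2\right)} = \sqrt{V + \left(\left(- \frac{V}{5} - \frac{V}{3}\right) \left(-2\right) - 2\right)} = \sqrt{V + \left(- \frac{8 V}{15} \left(-2\right) - 2\right)} = \sqrt{V + \left(\frac{16 V}{15} - 2\right)} = \sqrt{V + \left(-2 + \frac{16 V}{15}\right)} = \sqrt{-2 + \frac{31 V}{15}}$)
$\frac{4286}{O{\left(v \right)}} + \frac{1577}{-3070} = \frac{4286}{\frac{1}{15} \sqrt{-450 + 465 \left(- \frac{59}{6}\right)}} + \frac{1577}{-3070} = \frac{4286}{\frac{1}{15} \sqrt{-450 - \frac{9145}{2}}} + 1577 \left(- \frac{1}{3070}\right) = \frac{4286}{\frac{1}{15} \sqrt{- \frac{10045}{2}}} - \frac{1577}{3070} = \frac{4286}{\frac{1}{15} \frac{7 i \sqrt{410}}{2}} - \frac{1577}{3070} = \frac{4286}{\frac{7}{30} i \sqrt{410}} - \frac{1577}{3070} = 4286 \left(- \frac{3 i \sqrt{410}}{287}\right) - \frac{1577}{3070} = - \frac{12858 i \sqrt{410}}{287} - \frac{1577}{3070} = - \frac{1577}{3070} - \frac{12858 i \sqrt{410}}{287}$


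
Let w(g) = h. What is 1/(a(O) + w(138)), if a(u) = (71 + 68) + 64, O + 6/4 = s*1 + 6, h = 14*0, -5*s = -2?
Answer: 1/203 ≈ 0.0049261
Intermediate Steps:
s = ⅖ (s = -⅕*(-2) = ⅖ ≈ 0.40000)
h = 0
w(g) = 0
O = 49/10 (O = -3/2 + ((⅖)*1 + 6) = -3/2 + (⅖ + 6) = -3/2 + 32/5 = 49/10 ≈ 4.9000)
a(u) = 203 (a(u) = 139 + 64 = 203)
1/(a(O) + w(138)) = 1/(203 + 0) = 1/203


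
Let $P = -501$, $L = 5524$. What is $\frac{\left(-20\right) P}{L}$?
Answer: $\frac{2505}{1381} \approx 1.8139$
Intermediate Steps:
$\frac{\left(-20\right) P}{L} = \frac{\left(-20\right) \left(-501\right)}{5524} = 10020 \cdot \frac{1}{5524} = \frac{2505}{1381}$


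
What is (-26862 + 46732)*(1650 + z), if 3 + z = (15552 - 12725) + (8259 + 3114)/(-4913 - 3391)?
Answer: 122997694335/1384 ≈ 8.8871e+7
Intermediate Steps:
z = 7813041/2768 (z = -3 + ((15552 - 12725) + (8259 + 3114)/(-4913 - 3391)) = -3 + (2827 + 11373/(-8304)) = -3 + (2827 + 11373*(-1/8304)) = -3 + (2827 - 3791/2768) = -3 + 7821345/2768 = 7813041/2768 ≈ 2822.6)
(-26862 + 46732)*(1650 + z) = (-26862 + 46732)*(1650 + 7813041/2768) = 19870*(12380241/2768) = 122997694335/1384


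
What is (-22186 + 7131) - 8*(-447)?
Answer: -11479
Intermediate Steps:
(-22186 + 7131) - 8*(-447) = -15055 - 1*(-3576) = -15055 + 3576 = -11479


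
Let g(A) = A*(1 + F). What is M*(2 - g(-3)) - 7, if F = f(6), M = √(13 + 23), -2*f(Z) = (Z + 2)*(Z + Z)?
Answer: -841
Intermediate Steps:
f(Z) = -Z*(2 + Z) (f(Z) = -(Z + 2)*(Z + Z)/2 = -(2 + Z)*2*Z/2 = -Z*(2 + Z))
M = 6 (M = √36 = 6)
F = -48 (F = -1*6*(2 + 6) = -1*6*8 = -48)
g(A) = -47*A (g(A) = A*(1 - 48) = A*(-47) = -47*A)
M*(2 - g(-3)) - 7 = 6*(2 - (-47)*(-3)) - 7 = 6*(2 - 1*141) - 7 = 6*(2 - 141) - 7 = 6*(-139) - 7 = -834 - 7 = -841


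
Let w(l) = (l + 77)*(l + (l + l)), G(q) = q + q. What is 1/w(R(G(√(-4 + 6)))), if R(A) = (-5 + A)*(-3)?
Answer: 121/320994 + 107*√2/641988 ≈ 0.00061266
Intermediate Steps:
G(q) = 2*q
R(A) = 15 - 3*A
w(l) = 3*l*(77 + l) (w(l) = (77 + l)*(l + 2*l) = (77 + l)*(3*l) = 3*l*(77 + l))
1/w(R(G(√(-4 + 6)))) = 1/(3*(15 - 6*√(-4 + 6))*(77 + (15 - 6*√(-4 + 6)))) = 1/(3*(15 - 6*√2)*(77 + (15 - 6*√2))) = 1/(3*(15 - 6*√2)*(92 - 6*√2))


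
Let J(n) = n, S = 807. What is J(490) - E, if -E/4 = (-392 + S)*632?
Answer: 1049610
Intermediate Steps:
E = -1049120 (E = -4*(-392 + 807)*632 = -1660*632 = -4*262280 = -1049120)
J(490) - E = 490 - 1*(-1049120) = 490 + 1049120 = 1049610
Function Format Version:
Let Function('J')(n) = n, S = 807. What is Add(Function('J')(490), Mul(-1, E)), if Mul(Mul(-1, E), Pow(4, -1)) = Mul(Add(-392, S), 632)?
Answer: 1049610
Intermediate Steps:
E = -1049120 (E = Mul(-4, Mul(Add(-392, 807), 632)) = Mul(-4, Mul(415, 632)) = Mul(-4, 262280) = -1049120)
Add(Function('J')(490), Mul(-1, E)) = Add(490, Mul(-1, -1049120)) = Add(490, 1049120) = 1049610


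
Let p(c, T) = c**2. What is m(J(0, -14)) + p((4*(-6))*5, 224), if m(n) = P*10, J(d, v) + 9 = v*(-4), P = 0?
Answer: 14400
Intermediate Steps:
J(d, v) = -9 - 4*v (J(d, v) = -9 + v*(-4) = -9 - 4*v)
m(n) = 0 (m(n) = 0*10 = 0)
m(J(0, -14)) + p((4*(-6))*5, 224) = 0 + ((4*(-6))*5)**2 = 0 + (-24*5)**2 = 0 + (-120)**2 = 0 + 14400 = 14400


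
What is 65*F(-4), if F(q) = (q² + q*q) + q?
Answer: 1820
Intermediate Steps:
F(q) = q + 2*q² (F(q) = (q² + q²) + q = 2*q² + q = q + 2*q²)
65*F(-4) = 65*(-4*(1 + 2*(-4))) = 65*(-4*(1 - 8)) = 65*(-4*(-7)) = 65*28 = 1820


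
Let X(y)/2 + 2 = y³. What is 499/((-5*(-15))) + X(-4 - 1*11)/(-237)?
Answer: 208271/5925 ≈ 35.151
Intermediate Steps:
X(y) = -4 + 2*y³
499/((-5*(-15))) + X(-4 - 1*11)/(-237) = 499/((-5*(-15))) + (-4 + 2*(-4 - 1*11)³)/(-237) = 499/75 + (-4 + 2*(-4 - 11)³)*(-1/237) = 499*(1/75) + (-4 + 2*(-15)³)*(-1/237) = 499/75 + (-4 + 2*(-3375))*(-1/237) = 499/75 + (-4 - 6750)*(-1/237) = 499/75 - 6754*(-1/237) = 499/75 + 6754/237 = 208271/5925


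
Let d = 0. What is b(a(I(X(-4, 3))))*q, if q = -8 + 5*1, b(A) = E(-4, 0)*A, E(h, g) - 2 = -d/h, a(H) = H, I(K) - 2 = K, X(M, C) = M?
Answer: 12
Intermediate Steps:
I(K) = 2 + K
E(h, g) = 2 (E(h, g) = 2 - 0/h = 2 - 1*0 = 2 + 0 = 2)
b(A) = 2*A
q = -3 (q = -8 + 5 = -3)
b(a(I(X(-4, 3))))*q = (2*(2 - 4))*(-3) = (2*(-2))*(-3) = -4*(-3) = 12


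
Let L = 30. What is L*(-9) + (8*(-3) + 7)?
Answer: -287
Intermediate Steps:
L*(-9) + (8*(-3) + 7) = 30*(-9) + (8*(-3) + 7) = -270 + (-24 + 7) = -270 - 17 = -287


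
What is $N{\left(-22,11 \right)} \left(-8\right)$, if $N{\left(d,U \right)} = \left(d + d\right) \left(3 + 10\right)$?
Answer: $4576$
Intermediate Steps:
$N{\left(d,U \right)} = 26 d$ ($N{\left(d,U \right)} = 2 d 13 = 26 d$)
$N{\left(-22,11 \right)} \left(-8\right) = 26 \left(-22\right) \left(-8\right) = \left(-572\right) \left(-8\right) = 4576$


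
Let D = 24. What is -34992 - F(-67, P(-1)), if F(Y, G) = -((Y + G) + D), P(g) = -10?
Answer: -35045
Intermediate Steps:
F(Y, G) = -24 - G - Y (F(Y, G) = -((Y + G) + 24) = -((G + Y) + 24) = -(24 + G + Y) = -24 - G - Y)
-34992 - F(-67, P(-1)) = -34992 - (-24 - 1*(-10) - 1*(-67)) = -34992 - (-24 + 10 + 67) = -34992 - 1*53 = -34992 - 53 = -35045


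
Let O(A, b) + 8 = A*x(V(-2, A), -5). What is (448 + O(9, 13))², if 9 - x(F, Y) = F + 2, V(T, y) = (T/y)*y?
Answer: 271441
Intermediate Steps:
V(T, y) = T
x(F, Y) = 7 - F (x(F, Y) = 9 - (F + 2) = 9 - (2 + F) = 9 + (-2 - F) = 7 - F)
O(A, b) = -8 + 9*A (O(A, b) = -8 + A*(7 - 1*(-2)) = -8 + A*(7 + 2) = -8 + A*9 = -8 + 9*A)
(448 + O(9, 13))² = (448 + (-8 + 9*9))² = (448 + (-8 + 81))² = (448 + 73)² = 521² = 271441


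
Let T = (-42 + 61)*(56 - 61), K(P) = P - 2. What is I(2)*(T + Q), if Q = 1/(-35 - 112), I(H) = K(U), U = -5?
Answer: 13966/21 ≈ 665.05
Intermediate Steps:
K(P) = -2 + P
I(H) = -7 (I(H) = -2 - 5 = -7)
Q = -1/147 (Q = 1/(-147) = -1/147 ≈ -0.0068027)
T = -95 (T = 19*(-5) = -95)
I(2)*(T + Q) = -7*(-95 - 1/147) = -7*(-13966/147) = 13966/21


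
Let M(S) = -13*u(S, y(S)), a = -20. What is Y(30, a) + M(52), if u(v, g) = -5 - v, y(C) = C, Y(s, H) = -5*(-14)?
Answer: 811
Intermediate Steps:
Y(s, H) = 70
M(S) = 65 + 13*S (M(S) = -13*(-5 - S) = 65 + 13*S)
Y(30, a) + M(52) = 70 + (65 + 13*52) = 70 + (65 + 676) = 70 + 741 = 811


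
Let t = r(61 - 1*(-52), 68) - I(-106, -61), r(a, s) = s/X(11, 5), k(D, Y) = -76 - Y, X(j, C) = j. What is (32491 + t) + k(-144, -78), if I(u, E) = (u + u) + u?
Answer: 360989/11 ≈ 32817.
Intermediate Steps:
I(u, E) = 3*u (I(u, E) = 2*u + u = 3*u)
r(a, s) = s/11
t = 3566/11 (t = (1/11)*68 - 3*(-106) = 68/11 - 1*(-318) = 68/11 + 318 = 3566/11 ≈ 324.18)
(32491 + t) + k(-144, -78) = (32491 + 3566/11) + (-76 - 1*(-78)) = 360967/11 + (-76 + 78) = 360967/11 + 2 = 360989/11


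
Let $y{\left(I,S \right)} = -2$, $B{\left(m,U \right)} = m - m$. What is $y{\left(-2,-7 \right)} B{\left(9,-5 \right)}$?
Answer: $0$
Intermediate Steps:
$B{\left(m,U \right)} = 0$
$y{\left(-2,-7 \right)} B{\left(9,-5 \right)} = \left(-2\right) 0 = 0$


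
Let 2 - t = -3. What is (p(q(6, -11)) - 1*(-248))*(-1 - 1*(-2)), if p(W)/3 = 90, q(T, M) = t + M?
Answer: 518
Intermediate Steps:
t = 5 (t = 2 - 1*(-3) = 2 + 3 = 5)
q(T, M) = 5 + M
p(W) = 270 (p(W) = 3*90 = 270)
(p(q(6, -11)) - 1*(-248))*(-1 - 1*(-2)) = (270 - 1*(-248))*(-1 - 1*(-2)) = (270 + 248)*(-1 + 2) = 518*1 = 518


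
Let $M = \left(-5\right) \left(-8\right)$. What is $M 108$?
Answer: $4320$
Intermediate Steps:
$M = 40$
$M 108 = 40 \cdot 108 = 4320$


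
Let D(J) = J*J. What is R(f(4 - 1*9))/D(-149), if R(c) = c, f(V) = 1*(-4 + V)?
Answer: -9/22201 ≈ -0.00040539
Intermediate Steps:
D(J) = J²
f(V) = -4 + V
R(f(4 - 1*9))/D(-149) = (-4 + (4 - 1*9))/((-149)²) = (-4 + (4 - 9))/22201 = (-4 - 5)*(1/22201) = -9*1/22201 = -9/22201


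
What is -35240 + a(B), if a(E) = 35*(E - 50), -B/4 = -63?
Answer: -28170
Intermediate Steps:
B = 252 (B = -4*(-63) = 252)
a(E) = -1750 + 35*E (a(E) = 35*(-50 + E) = -1750 + 35*E)
-35240 + a(B) = -35240 + (-1750 + 35*252) = -35240 + (-1750 + 8820) = -35240 + 7070 = -28170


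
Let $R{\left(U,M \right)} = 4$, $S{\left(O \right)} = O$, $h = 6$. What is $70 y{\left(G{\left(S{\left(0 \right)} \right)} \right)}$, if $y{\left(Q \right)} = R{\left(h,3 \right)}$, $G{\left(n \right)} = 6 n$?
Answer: $280$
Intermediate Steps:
$y{\left(Q \right)} = 4$
$70 y{\left(G{\left(S{\left(0 \right)} \right)} \right)} = 70 \cdot 4 = 280$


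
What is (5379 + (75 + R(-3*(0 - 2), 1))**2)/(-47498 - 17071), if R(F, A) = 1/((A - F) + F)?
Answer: -11155/64569 ≈ -0.17276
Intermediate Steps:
R(F, A) = 1/A
(5379 + (75 + R(-3*(0 - 2), 1))**2)/(-47498 - 17071) = (5379 + (75 + 1/1)**2)/(-47498 - 17071) = (5379 + (75 + 1)**2)/(-64569) = (5379 + 76**2)*(-1/64569) = (5379 + 5776)*(-1/64569) = 11155*(-1/64569) = -11155/64569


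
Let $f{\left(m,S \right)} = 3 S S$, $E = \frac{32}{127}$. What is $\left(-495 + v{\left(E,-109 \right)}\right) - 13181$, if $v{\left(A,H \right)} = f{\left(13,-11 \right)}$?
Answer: $-13313$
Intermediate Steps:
$E = \frac{32}{127}$ ($E = 32 \cdot \frac{1}{127} = \frac{32}{127} \approx 0.25197$)
$f{\left(m,S \right)} = 3 S^{2}$
$v{\left(A,H \right)} = 363$ ($v{\left(A,H \right)} = 3 \left(-11\right)^{2} = 3 \cdot 121 = 363$)
$\left(-495 + v{\left(E,-109 \right)}\right) - 13181 = \left(-495 + 363\right) - 13181 = -132 - 13181 = -13313$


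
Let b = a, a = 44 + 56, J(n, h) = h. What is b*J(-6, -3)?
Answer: -300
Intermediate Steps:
a = 100
b = 100
b*J(-6, -3) = 100*(-3) = -300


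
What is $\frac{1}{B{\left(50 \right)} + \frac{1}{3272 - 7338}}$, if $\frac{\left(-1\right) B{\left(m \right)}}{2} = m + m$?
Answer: $- \frac{4066}{813201} \approx -0.005$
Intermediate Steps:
$B{\left(m \right)} = - 4 m$ ($B{\left(m \right)} = - 2 \left(m + m\right) = - 2 \cdot 2 m = - 4 m$)
$\frac{1}{B{\left(50 \right)} + \frac{1}{3272 - 7338}} = \frac{1}{\left(-4\right) 50 + \frac{1}{3272 - 7338}} = \frac{1}{-200 + \frac{1}{-4066}} = \frac{1}{-200 - \frac{1}{4066}} = \frac{1}{- \frac{813201}{4066}} = - \frac{4066}{813201}$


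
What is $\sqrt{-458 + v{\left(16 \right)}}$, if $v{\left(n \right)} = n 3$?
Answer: $i \sqrt{410} \approx 20.248 i$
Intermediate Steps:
$v{\left(n \right)} = 3 n$
$\sqrt{-458 + v{\left(16 \right)}} = \sqrt{-458 + 3 \cdot 16} = \sqrt{-458 + 48} = \sqrt{-410} = i \sqrt{410}$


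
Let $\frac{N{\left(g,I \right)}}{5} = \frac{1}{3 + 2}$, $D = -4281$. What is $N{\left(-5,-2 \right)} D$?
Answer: $-4281$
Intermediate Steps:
$N{\left(g,I \right)} = 1$ ($N{\left(g,I \right)} = \frac{5}{3 + 2} = \frac{5}{5} = 5 \cdot \frac{1}{5} = 1$)
$N{\left(-5,-2 \right)} D = 1 \left(-4281\right) = -4281$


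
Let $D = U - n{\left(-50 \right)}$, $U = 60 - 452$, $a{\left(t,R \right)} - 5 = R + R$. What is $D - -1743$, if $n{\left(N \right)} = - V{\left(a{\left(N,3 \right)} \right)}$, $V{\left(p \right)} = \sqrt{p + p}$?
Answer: $1351 + \sqrt{22} \approx 1355.7$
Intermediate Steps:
$a{\left(t,R \right)} = 5 + 2 R$ ($a{\left(t,R \right)} = 5 + \left(R + R\right) = 5 + 2 R$)
$V{\left(p \right)} = \sqrt{2} \sqrt{p}$ ($V{\left(p \right)} = \sqrt{2 p} = \sqrt{2} \sqrt{p}$)
$n{\left(N \right)} = - \sqrt{22}$ ($n{\left(N \right)} = - \sqrt{2} \sqrt{5 + 2 \cdot 3} = - \sqrt{2} \sqrt{5 + 6} = - \sqrt{2} \sqrt{11} = - \sqrt{22}$)
$U = -392$ ($U = 60 - 452 = -392$)
$D = -392 + \sqrt{22}$ ($D = -392 - - \sqrt{22} = -392 + \sqrt{22} \approx -387.31$)
$D - -1743 = \left(-392 + \sqrt{22}\right) - -1743 = \left(-392 + \sqrt{22}\right) + 1743 = 1351 + \sqrt{22}$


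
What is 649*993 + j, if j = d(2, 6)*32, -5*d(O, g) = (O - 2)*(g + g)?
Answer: 644457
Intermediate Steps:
d(O, g) = -2*g*(-2 + O)/5 (d(O, g) = -(O - 2)*(g + g)/5 = -(-2 + O)*2*g/5 = -2*g*(-2 + O)/5)
j = 0 (j = ((2/5)*6*(2 - 1*2))*32 = ((2/5)*6*(2 - 2))*32 = ((2/5)*6*0)*32 = 0*32 = 0)
649*993 + j = 649*993 + 0 = 644457 + 0 = 644457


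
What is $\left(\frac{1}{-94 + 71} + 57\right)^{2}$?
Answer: $\frac{1716100}{529} \approx 3244.0$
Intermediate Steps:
$\left(\frac{1}{-94 + 71} + 57\right)^{2} = \left(\frac{1}{-23} + 57\right)^{2} = \left(- \frac{1}{23} + 57\right)^{2} = \left(\frac{1310}{23}\right)^{2} = \frac{1716100}{529}$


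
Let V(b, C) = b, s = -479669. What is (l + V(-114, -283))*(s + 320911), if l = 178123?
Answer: -28260352822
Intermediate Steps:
(l + V(-114, -283))*(s + 320911) = (178123 - 114)*(-479669 + 320911) = 178009*(-158758) = -28260352822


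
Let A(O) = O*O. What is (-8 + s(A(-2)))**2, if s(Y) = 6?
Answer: 4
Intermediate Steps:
A(O) = O**2
(-8 + s(A(-2)))**2 = (-8 + 6)**2 = (-2)**2 = 4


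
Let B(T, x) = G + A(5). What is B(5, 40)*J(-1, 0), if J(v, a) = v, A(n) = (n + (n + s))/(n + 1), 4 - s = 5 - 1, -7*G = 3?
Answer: -26/21 ≈ -1.2381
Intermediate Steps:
G = -3/7 (G = -⅐*3 = -3/7 ≈ -0.42857)
s = 0 (s = 4 - (5 - 1) = 4 - 1*4 = 4 - 4 = 0)
A(n) = 2*n/(1 + n) (A(n) = (n + (n + 0))/(n + 1) = (n + n)/(1 + n) = (2*n)/(1 + n) = 2*n/(1 + n))
B(T, x) = 26/21 (B(T, x) = -3/7 + 2*5/(1 + 5) = -3/7 + 2*5/6 = -3/7 + 2*5*(⅙) = -3/7 + 5/3 = 26/21)
B(5, 40)*J(-1, 0) = (26/21)*(-1) = -26/21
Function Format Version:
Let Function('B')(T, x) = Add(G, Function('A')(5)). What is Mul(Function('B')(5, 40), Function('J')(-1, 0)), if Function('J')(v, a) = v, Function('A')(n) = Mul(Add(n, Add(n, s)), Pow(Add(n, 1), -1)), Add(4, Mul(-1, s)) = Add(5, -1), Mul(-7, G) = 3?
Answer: Rational(-26, 21) ≈ -1.2381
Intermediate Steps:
G = Rational(-3, 7) (G = Mul(Rational(-1, 7), 3) = Rational(-3, 7) ≈ -0.42857)
s = 0 (s = Add(4, Mul(-1, Add(5, -1))) = Add(4, Mul(-1, 4)) = Add(4, -4) = 0)
Function('A')(n) = Mul(2, n, Pow(Add(1, n), -1)) (Function('A')(n) = Mul(Add(n, Add(n, 0)), Pow(Add(n, 1), -1)) = Mul(Add(n, n), Pow(Add(1, n), -1)) = Mul(Mul(2, n), Pow(Add(1, n), -1)) = Mul(2, n, Pow(Add(1, n), -1)))
Function('B')(T, x) = Rational(26, 21) (Function('B')(T, x) = Add(Rational(-3, 7), Mul(2, 5, Pow(Add(1, 5), -1))) = Add(Rational(-3, 7), Mul(2, 5, Pow(6, -1))) = Add(Rational(-3, 7), Mul(2, 5, Rational(1, 6))) = Add(Rational(-3, 7), Rational(5, 3)) = Rational(26, 21))
Mul(Function('B')(5, 40), Function('J')(-1, 0)) = Mul(Rational(26, 21), -1) = Rational(-26, 21)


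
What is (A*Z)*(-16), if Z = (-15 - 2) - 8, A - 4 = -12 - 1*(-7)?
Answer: -400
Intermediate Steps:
A = -1 (A = 4 + (-12 - 1*(-7)) = 4 + (-12 + 7) = 4 - 5 = -1)
Z = -25 (Z = -17 - 8 = -25)
(A*Z)*(-16) = -1*(-25)*(-16) = 25*(-16) = -400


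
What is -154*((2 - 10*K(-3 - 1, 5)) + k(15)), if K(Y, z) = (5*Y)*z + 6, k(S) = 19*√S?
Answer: -145068 - 2926*√15 ≈ -1.5640e+5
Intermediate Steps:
K(Y, z) = 6 + 5*Y*z (K(Y, z) = 5*Y*z + 6 = 6 + 5*Y*z)
-154*((2 - 10*K(-3 - 1, 5)) + k(15)) = -154*((2 - 10*(6 + 5*(-3 - 1)*5)) + 19*√15) = -154*((2 - 10*(6 + 5*(-4)*5)) + 19*√15) = -154*((2 - 10*(6 - 100)) + 19*√15) = -154*((2 - 10*(-94)) + 19*√15) = -154*((2 + 940) + 19*√15) = -154*(942 + 19*√15) = -145068 - 2926*√15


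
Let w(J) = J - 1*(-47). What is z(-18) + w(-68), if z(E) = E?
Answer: -39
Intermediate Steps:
w(J) = 47 + J (w(J) = J + 47 = 47 + J)
z(-18) + w(-68) = -18 + (47 - 68) = -18 - 21 = -39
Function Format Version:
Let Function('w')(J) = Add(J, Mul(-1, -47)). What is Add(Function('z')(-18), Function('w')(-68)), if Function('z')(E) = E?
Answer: -39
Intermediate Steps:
Function('w')(J) = Add(47, J) (Function('w')(J) = Add(J, 47) = Add(47, J))
Add(Function('z')(-18), Function('w')(-68)) = Add(-18, Add(47, -68)) = Add(-18, -21) = -39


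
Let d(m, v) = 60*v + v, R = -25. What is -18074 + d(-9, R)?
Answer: -19599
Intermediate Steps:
d(m, v) = 61*v
-18074 + d(-9, R) = -18074 + 61*(-25) = -18074 - 1525 = -19599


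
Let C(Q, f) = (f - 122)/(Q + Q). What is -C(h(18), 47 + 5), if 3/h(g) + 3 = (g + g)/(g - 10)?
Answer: 35/2 ≈ 17.500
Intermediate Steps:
h(g) = 3/(-3 + 2*g/(-10 + g)) (h(g) = 3/(-3 + (g + g)/(g - 10)) = 3/(-3 + (2*g)/(-10 + g)) = 3/(-3 + 2*g/(-10 + g)))
C(Q, f) = (-122 + f)/(2*Q) (C(Q, f) = (-122 + f)/((2*Q)) = (-122 + f)*(1/(2*Q)) = (-122 + f)/(2*Q))
-C(h(18), 47 + 5) = -(-122 + (47 + 5))/(2*(3*(10 - 1*18)/(-30 + 18))) = -(-122 + 52)/(2*(3*(10 - 18)/(-12))) = -(-70)/(2*(3*(-1/12)*(-8))) = -(-70)/(2*2) = -1*(-35/2) = 35/2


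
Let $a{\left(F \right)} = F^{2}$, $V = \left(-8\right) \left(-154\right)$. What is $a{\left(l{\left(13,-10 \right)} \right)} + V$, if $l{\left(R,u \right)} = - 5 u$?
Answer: $3732$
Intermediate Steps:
$V = 1232$
$a{\left(l{\left(13,-10 \right)} \right)} + V = \left(\left(-5\right) \left(-10\right)\right)^{2} + 1232 = 50^{2} + 1232 = 2500 + 1232 = 3732$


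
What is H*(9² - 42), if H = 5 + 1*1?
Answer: 234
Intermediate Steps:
H = 6 (H = 5 + 1 = 6)
H*(9² - 42) = 6*(9² - 42) = 6*(81 - 42) = 6*39 = 234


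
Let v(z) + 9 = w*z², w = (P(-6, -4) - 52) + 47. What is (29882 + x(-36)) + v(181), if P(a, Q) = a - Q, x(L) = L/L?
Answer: -199453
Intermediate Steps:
x(L) = 1
w = -7 (w = ((-6 - 1*(-4)) - 52) + 47 = ((-6 + 4) - 52) + 47 = (-2 - 52) + 47 = -54 + 47 = -7)
v(z) = -9 - 7*z²
(29882 + x(-36)) + v(181) = (29882 + 1) + (-9 - 7*181²) = 29883 + (-9 - 7*32761) = 29883 + (-9 - 229327) = 29883 - 229336 = -199453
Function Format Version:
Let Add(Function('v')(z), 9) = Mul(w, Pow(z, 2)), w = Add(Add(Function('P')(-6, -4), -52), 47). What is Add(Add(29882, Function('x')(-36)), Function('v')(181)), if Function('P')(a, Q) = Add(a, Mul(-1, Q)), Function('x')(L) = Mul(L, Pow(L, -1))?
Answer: -199453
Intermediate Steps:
Function('x')(L) = 1
w = -7 (w = Add(Add(Add(-6, Mul(-1, -4)), -52), 47) = Add(Add(Add(-6, 4), -52), 47) = Add(Add(-2, -52), 47) = Add(-54, 47) = -7)
Function('v')(z) = Add(-9, Mul(-7, Pow(z, 2)))
Add(Add(29882, Function('x')(-36)), Function('v')(181)) = Add(Add(29882, 1), Add(-9, Mul(-7, Pow(181, 2)))) = Add(29883, Add(-9, Mul(-7, 32761))) = Add(29883, Add(-9, -229327)) = Add(29883, -229336) = -199453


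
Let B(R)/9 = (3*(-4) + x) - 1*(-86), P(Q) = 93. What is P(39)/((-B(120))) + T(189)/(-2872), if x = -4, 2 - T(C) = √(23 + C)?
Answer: -22363/150780 + √53/1436 ≈ -0.14325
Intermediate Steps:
T(C) = 2 - √(23 + C)
B(R) = 630 (B(R) = 9*((3*(-4) - 4) - 1*(-86)) = 9*((-12 - 4) + 86) = 9*(-16 + 86) = 9*70 = 630)
P(39)/((-B(120))) + T(189)/(-2872) = 93/((-1*630)) + (2 - √(23 + 189))/(-2872) = 93/(-630) + (2 - √212)*(-1/2872) = 93*(-1/630) + (2 - 2*√53)*(-1/2872) = -31/210 + (2 - 2*√53)*(-1/2872) = -31/210 + (-1/1436 + √53/1436) = -22363/150780 + √53/1436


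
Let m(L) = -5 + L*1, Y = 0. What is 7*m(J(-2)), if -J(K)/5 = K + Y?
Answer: 35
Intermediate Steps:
J(K) = -5*K (J(K) = -5*(K + 0) = -5*K)
m(L) = -5 + L
7*m(J(-2)) = 7*(-5 - 5*(-2)) = 7*(-5 + 10) = 7*5 = 35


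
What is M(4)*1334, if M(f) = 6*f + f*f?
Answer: 53360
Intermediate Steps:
M(f) = f**2 + 6*f (M(f) = 6*f + f**2 = f**2 + 6*f)
M(4)*1334 = (4*(6 + 4))*1334 = (4*10)*1334 = 40*1334 = 53360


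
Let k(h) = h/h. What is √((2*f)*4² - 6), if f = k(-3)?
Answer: √26 ≈ 5.0990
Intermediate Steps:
k(h) = 1
f = 1
√((2*f)*4² - 6) = √((2*1)*4² - 6) = √(2*16 - 6) = √(32 - 6) = √26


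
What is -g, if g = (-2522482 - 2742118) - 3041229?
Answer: 8305829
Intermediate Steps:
g = -8305829 (g = -5264600 - 3041229 = -8305829)
-g = -1*(-8305829) = 8305829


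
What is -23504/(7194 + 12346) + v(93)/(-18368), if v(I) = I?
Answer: -108384673/89727680 ≈ -1.2079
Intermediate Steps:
-23504/(7194 + 12346) + v(93)/(-18368) = -23504/(7194 + 12346) + 93/(-18368) = -23504/19540 + 93*(-1/18368) = -23504*1/19540 - 93/18368 = -5876/4885 - 93/18368 = -108384673/89727680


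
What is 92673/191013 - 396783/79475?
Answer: -22808508168/5060252725 ≈ -4.5074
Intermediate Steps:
92673/191013 - 396783/79475 = 92673*(1/191013) - 396783*1/79475 = 30891/63671 - 396783/79475 = -22808508168/5060252725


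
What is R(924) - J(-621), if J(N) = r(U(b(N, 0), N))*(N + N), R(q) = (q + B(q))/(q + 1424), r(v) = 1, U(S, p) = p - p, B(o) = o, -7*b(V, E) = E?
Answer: 729516/587 ≈ 1242.8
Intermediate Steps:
b(V, E) = -E/7
U(S, p) = 0
R(q) = 2*q/(1424 + q) (R(q) = (q + q)/(q + 1424) = (2*q)/(1424 + q) = 2*q/(1424 + q))
J(N) = 2*N (J(N) = 1*(N + N) = 1*(2*N) = 2*N)
R(924) - J(-621) = 2*924/(1424 + 924) - 2*(-621) = 2*924/2348 - 1*(-1242) = 2*924*(1/2348) + 1242 = 462/587 + 1242 = 729516/587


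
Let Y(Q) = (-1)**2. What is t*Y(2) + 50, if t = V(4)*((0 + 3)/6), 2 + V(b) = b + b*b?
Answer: 59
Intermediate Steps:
V(b) = -2 + b + b**2 (V(b) = -2 + (b + b*b) = -2 + (b + b**2) = -2 + b + b**2)
Y(Q) = 1
t = 9 (t = (-2 + 4 + 4**2)*((0 + 3)/6) = (-2 + 4 + 16)*(3*(1/6)) = 18*(1/2) = 9)
t*Y(2) + 50 = 9*1 + 50 = 9 + 50 = 59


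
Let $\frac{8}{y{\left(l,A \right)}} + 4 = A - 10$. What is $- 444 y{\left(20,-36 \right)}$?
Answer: $\frac{1776}{25} \approx 71.04$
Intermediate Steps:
$y{\left(l,A \right)} = \frac{8}{-14 + A}$ ($y{\left(l,A \right)} = \frac{8}{-4 + \left(A - 10\right)} = \frac{8}{-4 + \left(-10 + A\right)} = \frac{8}{-14 + A}$)
$- 444 y{\left(20,-36 \right)} = - 444 \frac{8}{-14 - 36} = - 444 \frac{8}{-50} = - 444 \cdot 8 \left(- \frac{1}{50}\right) = \left(-444\right) \left(- \frac{4}{25}\right) = \frac{1776}{25}$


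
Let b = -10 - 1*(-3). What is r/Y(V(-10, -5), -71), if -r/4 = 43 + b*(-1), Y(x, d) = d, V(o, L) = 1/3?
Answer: 200/71 ≈ 2.8169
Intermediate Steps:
b = -7 (b = -10 + 3 = -7)
V(o, L) = ⅓
r = -200 (r = -4*(43 - 7*(-1)) = -4*(43 + 7) = -4*50 = -200)
r/Y(V(-10, -5), -71) = -200/(-71) = -200*(-1/71) = 200/71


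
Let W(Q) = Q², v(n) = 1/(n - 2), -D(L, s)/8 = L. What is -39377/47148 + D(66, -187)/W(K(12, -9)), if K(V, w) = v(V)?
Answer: -2489453777/47148 ≈ -52801.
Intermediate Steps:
D(L, s) = -8*L
v(n) = 1/(-2 + n)
K(V, w) = 1/(-2 + V)
-39377/47148 + D(66, -187)/W(K(12, -9)) = -39377/47148 + (-8*66)/((1/(-2 + 12))²) = -39377*1/47148 - 528/((1/10)²) = -39377/47148 - 528/((⅒)²) = -39377/47148 - 528/1/100 = -39377/47148 - 528*100 = -39377/47148 - 52800 = -2489453777/47148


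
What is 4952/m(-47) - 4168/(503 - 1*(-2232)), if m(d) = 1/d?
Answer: -636559008/2735 ≈ -2.3275e+5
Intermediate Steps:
4952/m(-47) - 4168/(503 - 1*(-2232)) = 4952/(1/(-47)) - 4168/(503 - 1*(-2232)) = 4952/(-1/47) - 4168/(503 + 2232) = 4952*(-47) - 4168/2735 = -232744 - 4168*1/2735 = -232744 - 4168/2735 = -636559008/2735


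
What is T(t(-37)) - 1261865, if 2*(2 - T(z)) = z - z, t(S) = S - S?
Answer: -1261863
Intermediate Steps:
t(S) = 0
T(z) = 2 (T(z) = 2 - (z - z)/2 = 2 - 1/2*0 = 2 + 0 = 2)
T(t(-37)) - 1261865 = 2 - 1261865 = -1261863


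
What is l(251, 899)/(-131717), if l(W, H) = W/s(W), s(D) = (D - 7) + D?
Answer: -251/65199915 ≈ -3.8497e-6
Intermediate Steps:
s(D) = -7 + 2*D (s(D) = (-7 + D) + D = -7 + 2*D)
l(W, H) = W/(-7 + 2*W)
l(251, 899)/(-131717) = (251/(-7 + 2*251))/(-131717) = (251/(-7 + 502))*(-1/131717) = (251/495)*(-1/131717) = -251/65199915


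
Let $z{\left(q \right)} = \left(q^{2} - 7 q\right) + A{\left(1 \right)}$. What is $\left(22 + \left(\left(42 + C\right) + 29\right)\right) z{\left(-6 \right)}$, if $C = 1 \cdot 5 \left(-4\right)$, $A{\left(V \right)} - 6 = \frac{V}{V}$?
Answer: $6205$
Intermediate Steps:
$A{\left(V \right)} = 7$ ($A{\left(V \right)} = 6 + \frac{V}{V} = 6 + 1 = 7$)
$z{\left(q \right)} = 7 + q^{2} - 7 q$ ($z{\left(q \right)} = \left(q^{2} - 7 q\right) + 7 = 7 + q^{2} - 7 q$)
$C = -20$ ($C = 5 \left(-4\right) = -20$)
$\left(22 + \left(\left(42 + C\right) + 29\right)\right) z{\left(-6 \right)} = \left(22 + \left(\left(42 - 20\right) + 29\right)\right) \left(7 + \left(-6\right)^{2} - -42\right) = \left(22 + \left(22 + 29\right)\right) \left(7 + 36 + 42\right) = \left(22 + 51\right) 85 = 73 \cdot 85 = 6205$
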